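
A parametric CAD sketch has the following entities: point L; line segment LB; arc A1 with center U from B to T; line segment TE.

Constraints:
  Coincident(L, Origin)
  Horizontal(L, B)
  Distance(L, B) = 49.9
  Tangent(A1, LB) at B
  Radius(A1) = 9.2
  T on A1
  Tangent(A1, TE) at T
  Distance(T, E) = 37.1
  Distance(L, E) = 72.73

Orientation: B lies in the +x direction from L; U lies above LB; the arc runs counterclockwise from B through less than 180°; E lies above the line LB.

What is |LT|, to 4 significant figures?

59.91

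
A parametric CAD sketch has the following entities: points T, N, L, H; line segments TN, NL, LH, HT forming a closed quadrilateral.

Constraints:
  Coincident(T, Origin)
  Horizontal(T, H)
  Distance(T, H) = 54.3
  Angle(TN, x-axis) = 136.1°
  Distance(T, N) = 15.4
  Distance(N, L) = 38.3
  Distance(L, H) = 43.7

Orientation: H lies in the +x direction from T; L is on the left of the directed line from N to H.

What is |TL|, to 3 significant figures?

37.0

Checks: |NL| = 38.30 ✓; |LH| = 43.70 ✓.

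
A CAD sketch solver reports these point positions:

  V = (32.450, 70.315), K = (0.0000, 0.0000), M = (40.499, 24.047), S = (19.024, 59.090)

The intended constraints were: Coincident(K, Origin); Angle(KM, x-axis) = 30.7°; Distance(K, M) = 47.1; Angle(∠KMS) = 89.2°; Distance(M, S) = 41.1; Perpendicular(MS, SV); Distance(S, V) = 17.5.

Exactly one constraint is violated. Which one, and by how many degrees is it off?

Perpendicular(MS, SV) — off by 8.40°.

K = (0.00, 0.00) ✓; KM at 30.70° ✓; |KM| = 47.10 ✓; ∠KMS = 89.20° ✓; |MS| = 41.10 ✓; ∠(MS, SV) = 81.60° ✗; |SV| = 17.50 ✓.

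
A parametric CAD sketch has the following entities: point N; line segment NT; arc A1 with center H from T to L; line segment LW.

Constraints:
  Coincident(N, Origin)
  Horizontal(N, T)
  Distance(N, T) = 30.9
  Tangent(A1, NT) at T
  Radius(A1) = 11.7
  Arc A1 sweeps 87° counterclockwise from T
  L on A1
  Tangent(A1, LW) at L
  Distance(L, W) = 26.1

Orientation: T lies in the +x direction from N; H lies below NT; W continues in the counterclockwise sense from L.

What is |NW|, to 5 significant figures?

41.218

On A1, T sits at bearing 90° from H; an 87° counterclockwise sweep puts L at bearing 177°, so L = H + 11.7·(cos 177°, sin 177°) = (19.216, -11.088). Since A1 is tangent to LW there, HL ⟂ LW, so LW runs along (−sin 177°, cos 177°); with |LW| = 26.1, W = (17.850, -37.152). Then |NW| = |W − N| = 41.218.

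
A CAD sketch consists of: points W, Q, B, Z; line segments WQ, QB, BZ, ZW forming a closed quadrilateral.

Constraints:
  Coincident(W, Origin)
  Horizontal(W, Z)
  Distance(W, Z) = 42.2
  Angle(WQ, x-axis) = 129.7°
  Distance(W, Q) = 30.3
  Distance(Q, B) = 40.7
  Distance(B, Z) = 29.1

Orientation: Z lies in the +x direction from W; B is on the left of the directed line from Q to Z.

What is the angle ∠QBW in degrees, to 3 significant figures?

48.0°

Checks: |QB| = 40.70 ✓; |BZ| = 29.10 ✓.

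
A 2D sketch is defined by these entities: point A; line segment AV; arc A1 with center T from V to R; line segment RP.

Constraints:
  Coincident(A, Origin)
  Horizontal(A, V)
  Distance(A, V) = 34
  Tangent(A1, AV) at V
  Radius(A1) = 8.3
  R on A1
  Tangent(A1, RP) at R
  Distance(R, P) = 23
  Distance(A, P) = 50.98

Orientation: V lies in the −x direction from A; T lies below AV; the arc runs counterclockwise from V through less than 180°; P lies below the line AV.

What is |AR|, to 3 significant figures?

43.2

A is at the origin; AV is horizontal with |AV| = 34.0 and V on the −x side, so V = (-34.0, 0.00). A1 meets AV tangentially, so TV is at right angles to AV, so T = V + (0, -8.3) = (-34.0, -8.30). Since TR ⟂ RP (tangency), |TP| = √(8.3² + 23.0²) = 24.5 regardless of where R sits on A1. So P lies on both circle(A, 50.98) and circle(T, 24.5); the below-AV intersection is P = (-39.6, -32.1). R is the foot of the tangent from P: R = (-42.2, -9.25).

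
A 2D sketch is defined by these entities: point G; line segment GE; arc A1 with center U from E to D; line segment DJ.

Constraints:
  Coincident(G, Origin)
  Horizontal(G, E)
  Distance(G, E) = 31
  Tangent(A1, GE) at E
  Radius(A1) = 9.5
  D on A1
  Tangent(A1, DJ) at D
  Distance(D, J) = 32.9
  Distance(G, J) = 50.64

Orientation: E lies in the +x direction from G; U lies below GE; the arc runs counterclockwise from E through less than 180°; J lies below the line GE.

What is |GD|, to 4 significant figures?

24.14

Checks: |GE| = 31.00 ✓; |UD| = 9.500 ✓; ∠(UD, DJ) = 90.00° ✓; |DJ| = 32.90 ✓; |GJ| = 50.64 ✓.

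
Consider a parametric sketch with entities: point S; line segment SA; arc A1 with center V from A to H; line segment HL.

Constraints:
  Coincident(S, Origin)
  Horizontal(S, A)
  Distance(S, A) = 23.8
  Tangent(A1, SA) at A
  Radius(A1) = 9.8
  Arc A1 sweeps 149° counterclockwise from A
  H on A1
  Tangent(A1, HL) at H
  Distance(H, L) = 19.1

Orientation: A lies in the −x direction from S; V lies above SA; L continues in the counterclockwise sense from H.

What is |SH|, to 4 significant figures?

26.13

S is at the origin; S and A share the same y with |SA| = 23.8 and A on the −x side, so A = (-23.80, 0.000). Tangency of A1 to SA means the radius VA is perpendicular to SA, so V = A + (0, 9.8) = (-23.80, 9.800). On A1, A sits at bearing -90° from V; a 149° counterclockwise sweep puts H at bearing 59°, so H = V + 9.8·(cos 59°, sin 59°) = (-18.75, 18.20). Then |SH| = |H − S| = 26.13.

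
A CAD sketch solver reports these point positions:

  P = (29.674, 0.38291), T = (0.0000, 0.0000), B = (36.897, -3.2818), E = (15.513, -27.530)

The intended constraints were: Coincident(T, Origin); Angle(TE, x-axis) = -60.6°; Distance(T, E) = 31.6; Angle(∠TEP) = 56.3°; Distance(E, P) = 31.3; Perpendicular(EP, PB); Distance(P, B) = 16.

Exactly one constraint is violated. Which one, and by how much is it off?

Distance(P, B) = 16 — off by 7.90.

T = (0.00, 0.00) ✓; TE at -60.60° ✓; |TE| = 31.60 ✓; ∠TEP = 56.30° ✓; |EP| = 31.30 ✓; ∠(EP, PB) = 90.00° ✓; |PB| = 8.099 ✗.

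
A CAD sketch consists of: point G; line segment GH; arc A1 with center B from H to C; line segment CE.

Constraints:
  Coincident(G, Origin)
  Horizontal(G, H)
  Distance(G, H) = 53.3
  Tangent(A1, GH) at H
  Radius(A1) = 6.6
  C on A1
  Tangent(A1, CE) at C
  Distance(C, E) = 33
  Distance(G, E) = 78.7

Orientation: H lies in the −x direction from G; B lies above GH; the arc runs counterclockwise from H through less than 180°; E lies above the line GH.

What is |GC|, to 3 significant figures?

49.6

Checks: G = (0.00, 0.00) ✓; |BC| = 6.600 ✓; ∠(BC, CE) = 90.00° ✓; |CE| = 33.00 ✓; |GE| = 78.70 ✓.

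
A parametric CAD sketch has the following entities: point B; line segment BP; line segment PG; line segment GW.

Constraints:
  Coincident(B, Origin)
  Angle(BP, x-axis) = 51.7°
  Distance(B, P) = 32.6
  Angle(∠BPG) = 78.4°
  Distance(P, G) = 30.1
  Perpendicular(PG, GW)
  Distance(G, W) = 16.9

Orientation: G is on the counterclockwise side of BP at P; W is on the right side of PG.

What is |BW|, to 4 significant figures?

54.21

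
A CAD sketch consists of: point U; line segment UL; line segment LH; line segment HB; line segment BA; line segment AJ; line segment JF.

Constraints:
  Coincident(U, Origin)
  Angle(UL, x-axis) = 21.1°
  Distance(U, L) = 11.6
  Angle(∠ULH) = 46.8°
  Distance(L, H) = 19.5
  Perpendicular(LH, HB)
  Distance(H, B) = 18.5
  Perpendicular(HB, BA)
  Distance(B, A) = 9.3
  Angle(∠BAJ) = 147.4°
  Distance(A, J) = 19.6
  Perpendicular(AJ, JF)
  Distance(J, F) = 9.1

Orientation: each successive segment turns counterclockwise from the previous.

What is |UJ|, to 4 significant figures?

14.26

U is at the origin; UL runs at 21.1° with length 11.6, so L = (10.82, 4.176). ∠ULH = 46.8° gives LH at 154.3° from the x-axis; with |LH| = 19.5, H = (-6.749, 12.63). LH ⟂ HB, so HB runs at -115.7°; with |HB| = 18.5, B = (-14.77, -4.038). The perpendicularity gives BA at right angles to HB, so BA runs at -25.70°; with |BA| = 9.3, A = (-6.391, -8.071). ∠BAJ = 147.4° gives AJ at 6.900° from the x-axis; with |AJ| = 19.6, J = (13.07, -5.716). Then |UJ| = |J − U| = 14.26.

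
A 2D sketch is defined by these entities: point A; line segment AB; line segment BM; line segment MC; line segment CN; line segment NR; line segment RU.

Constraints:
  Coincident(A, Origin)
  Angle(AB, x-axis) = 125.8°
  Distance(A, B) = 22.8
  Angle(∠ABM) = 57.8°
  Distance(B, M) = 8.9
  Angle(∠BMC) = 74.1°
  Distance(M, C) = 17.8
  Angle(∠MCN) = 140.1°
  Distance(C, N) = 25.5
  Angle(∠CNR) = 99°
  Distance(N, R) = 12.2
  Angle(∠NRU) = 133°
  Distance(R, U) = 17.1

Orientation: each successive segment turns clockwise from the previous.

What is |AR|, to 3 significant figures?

37.7

∠MCN = 140.1° gives CN at -142° from the x-axis; with |CN| = 25.5, N = (-28.4, -14.0). ∠CNR = 99.0° gives NR at 137° from the x-axis; with |NR| = 12.2, R = (-37.3, -5.62). Then |AR| = |R − A| = 37.7.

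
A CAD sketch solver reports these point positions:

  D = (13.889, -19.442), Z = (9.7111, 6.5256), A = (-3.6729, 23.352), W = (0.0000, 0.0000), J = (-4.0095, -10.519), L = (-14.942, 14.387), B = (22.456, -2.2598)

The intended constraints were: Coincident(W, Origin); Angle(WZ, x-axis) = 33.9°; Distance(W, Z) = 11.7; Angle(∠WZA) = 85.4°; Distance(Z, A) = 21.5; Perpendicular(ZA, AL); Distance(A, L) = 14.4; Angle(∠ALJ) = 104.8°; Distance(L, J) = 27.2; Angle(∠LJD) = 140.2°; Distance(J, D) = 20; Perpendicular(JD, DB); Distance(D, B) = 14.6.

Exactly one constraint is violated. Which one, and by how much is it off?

Distance(D, B) = 14.6 — off by 4.60.

W = (0.00, 0.00) ✓; WZ at 33.90° ✓; |WZ| = 11.70 ✓; ∠WZA = 85.40° ✓; |ZA| = 21.50 ✓; ∠(ZA, AL) = 90.00° ✓; |AL| = 14.40 ✓; ∠ALJ = 104.8° ✓; |LJ| = 27.20 ✓; ∠LJD = 140.2° ✓; |JD| = 20.00 ✓; ∠(JD, DB) = 90.00° ✓; |DB| = 19.20 ✗.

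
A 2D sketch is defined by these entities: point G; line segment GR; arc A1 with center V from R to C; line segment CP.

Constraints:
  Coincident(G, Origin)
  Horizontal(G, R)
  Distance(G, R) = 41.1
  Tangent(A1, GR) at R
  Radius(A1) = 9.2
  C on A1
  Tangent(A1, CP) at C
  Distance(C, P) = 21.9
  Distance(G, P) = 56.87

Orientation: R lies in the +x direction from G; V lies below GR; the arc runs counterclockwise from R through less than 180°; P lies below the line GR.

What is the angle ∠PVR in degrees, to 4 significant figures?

166.0°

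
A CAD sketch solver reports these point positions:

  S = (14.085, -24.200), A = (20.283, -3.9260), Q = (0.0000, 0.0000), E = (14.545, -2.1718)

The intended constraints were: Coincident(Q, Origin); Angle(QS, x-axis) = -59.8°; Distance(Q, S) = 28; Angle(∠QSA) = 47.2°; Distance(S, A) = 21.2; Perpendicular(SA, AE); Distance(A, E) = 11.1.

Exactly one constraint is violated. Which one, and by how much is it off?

Distance(A, E) = 11.1 — off by 5.10.

Q = (0.00, 0.00) ✓; QS at -59.80° ✓; |QS| = 28.00 ✓; ∠QSA = 47.20° ✓; |SA| = 21.20 ✓; ∠(SA, AE) = 90.00° ✓; |AE| = 6.000 ✗.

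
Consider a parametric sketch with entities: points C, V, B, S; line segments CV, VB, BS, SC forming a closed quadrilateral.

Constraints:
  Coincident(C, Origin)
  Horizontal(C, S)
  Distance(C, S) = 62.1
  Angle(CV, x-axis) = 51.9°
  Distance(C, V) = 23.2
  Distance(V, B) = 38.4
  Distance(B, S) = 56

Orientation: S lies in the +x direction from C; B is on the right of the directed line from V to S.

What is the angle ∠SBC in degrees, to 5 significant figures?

95.340°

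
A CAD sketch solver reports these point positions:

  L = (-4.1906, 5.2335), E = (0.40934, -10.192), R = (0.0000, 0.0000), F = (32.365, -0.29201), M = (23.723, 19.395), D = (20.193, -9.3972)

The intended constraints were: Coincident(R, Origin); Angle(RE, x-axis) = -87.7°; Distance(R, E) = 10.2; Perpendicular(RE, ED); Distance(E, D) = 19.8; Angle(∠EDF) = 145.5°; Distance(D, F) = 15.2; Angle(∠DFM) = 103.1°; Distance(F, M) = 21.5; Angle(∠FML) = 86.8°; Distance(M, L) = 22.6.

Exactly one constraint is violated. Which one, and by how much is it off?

Distance(M, L) = 22.6 — off by 8.70.

R = (0.00, 0.00) ✓; RE at -87.70° ✓; |RE| = 10.20 ✓; ∠(RE, ED) = 90.00° ✓; |ED| = 19.80 ✓; ∠EDF = 145.5° ✓; |DF| = 15.20 ✓; ∠DFM = 103.1° ✓; |FM| = 21.50 ✓; ∠FML = 86.80° ✓; |ML| = 31.30 ✗.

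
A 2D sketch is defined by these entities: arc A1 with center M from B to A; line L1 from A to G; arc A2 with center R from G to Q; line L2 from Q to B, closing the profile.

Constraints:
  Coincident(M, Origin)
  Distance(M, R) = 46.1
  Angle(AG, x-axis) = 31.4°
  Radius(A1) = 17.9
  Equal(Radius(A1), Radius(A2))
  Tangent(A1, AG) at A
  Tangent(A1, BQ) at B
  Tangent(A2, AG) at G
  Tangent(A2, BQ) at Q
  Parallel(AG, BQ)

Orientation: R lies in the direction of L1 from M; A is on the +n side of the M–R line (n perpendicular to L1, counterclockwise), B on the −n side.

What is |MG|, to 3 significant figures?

49.5

The slot axis is L1's direction at 31.4°, so u = (cos 31.4°, sin 31.4°) = (0.854, 0.521) and n = (−sin 31.4°, cos 31.4°) = (-0.521, 0.854). M is at the origin and R lies 46.1 along u from M, so R = 46.1·u = (39.3, 24.0). Tangency of A1 to both parallel lines with radius 17.9 puts A and B at M ± 17.9·n: A = (-9.33, 15.3), B = (9.33, -15.3). Equal radii place G and Q the same way about R: G = R + 17.9·n = (30.0, 39.3), Q = R − 17.9·n = (48.7, 8.74). Then |MG| = |G − M| = 49.5.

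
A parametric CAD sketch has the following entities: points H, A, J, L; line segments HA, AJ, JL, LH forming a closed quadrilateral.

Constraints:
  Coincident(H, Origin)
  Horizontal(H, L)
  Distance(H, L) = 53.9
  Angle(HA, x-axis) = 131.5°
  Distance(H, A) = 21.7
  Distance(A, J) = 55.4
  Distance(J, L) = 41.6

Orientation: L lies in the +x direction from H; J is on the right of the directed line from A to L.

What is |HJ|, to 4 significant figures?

33.71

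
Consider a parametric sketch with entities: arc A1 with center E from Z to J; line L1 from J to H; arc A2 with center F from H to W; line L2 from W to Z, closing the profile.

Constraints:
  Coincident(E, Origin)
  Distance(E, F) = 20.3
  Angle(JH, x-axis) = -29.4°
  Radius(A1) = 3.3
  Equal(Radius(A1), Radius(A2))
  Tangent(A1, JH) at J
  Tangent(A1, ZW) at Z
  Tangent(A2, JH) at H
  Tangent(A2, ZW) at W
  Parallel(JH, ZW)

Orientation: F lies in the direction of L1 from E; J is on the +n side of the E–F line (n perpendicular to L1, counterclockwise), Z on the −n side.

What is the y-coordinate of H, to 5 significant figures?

-7.0903

The slot axis is L1's direction at -29.4°, so u = (cos -29.4°, sin -29.4°) = (0.87121, -0.49090) and n = (−sin -29.4°, cos -29.4°) = (0.49090, 0.87121). E is at the origin and F lies 20.3 along u from E, so F = 20.3·u = (17.686, -9.9653). Tangency of A1 to both parallel lines with radius 3.3 puts J and Z at E ± 3.3·n: J = (1.6200, 2.8750), Z = (-1.6200, -2.8750). Equal radii place H and W the same way about F: H = F + 3.3·n = (19.306, -7.0903), W = F − 3.3·n = (16.066, -12.840). So H.y = -7.0903.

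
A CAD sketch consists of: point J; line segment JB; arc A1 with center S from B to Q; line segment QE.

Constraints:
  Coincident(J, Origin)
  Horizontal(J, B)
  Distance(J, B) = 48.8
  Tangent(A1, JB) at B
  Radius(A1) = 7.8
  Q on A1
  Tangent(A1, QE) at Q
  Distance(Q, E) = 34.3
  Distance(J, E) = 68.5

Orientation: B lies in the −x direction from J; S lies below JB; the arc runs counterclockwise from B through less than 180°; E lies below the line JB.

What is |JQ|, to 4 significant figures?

57.20

Checks: |SQ| = 7.800 ✓; ∠(SQ, QE) = 90.00° ✓; |QE| = 34.30 ✓; |JE| = 68.50 ✓.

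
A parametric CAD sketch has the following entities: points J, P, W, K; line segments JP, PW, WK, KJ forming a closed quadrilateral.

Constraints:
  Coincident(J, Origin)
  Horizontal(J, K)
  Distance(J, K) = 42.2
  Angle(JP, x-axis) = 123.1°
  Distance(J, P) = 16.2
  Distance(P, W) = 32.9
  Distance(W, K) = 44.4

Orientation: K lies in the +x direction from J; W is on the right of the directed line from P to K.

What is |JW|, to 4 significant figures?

17.73

Checks: |PW| = 32.90 ✓; |WK| = 44.40 ✓.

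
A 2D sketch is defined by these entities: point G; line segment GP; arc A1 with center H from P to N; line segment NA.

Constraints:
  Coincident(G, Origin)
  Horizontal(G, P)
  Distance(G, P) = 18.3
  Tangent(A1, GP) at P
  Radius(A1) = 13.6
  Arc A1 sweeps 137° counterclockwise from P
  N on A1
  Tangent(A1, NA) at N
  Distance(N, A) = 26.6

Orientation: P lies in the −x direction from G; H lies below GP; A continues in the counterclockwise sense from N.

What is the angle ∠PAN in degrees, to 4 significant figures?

33.28°

G is at the origin; G and P share the same y with |GP| = 18.3 and P on the −x side, so P = (-18.30, 0.000). Since A1 is tangent to GP there, HP ⟂ GP, so H = P + (0, -13.6) = (-18.30, -13.60). On A1, P sits at bearing 90° from H; a 137° counterclockwise sweep puts N at bearing 227°, so N = H + 13.6·(cos 227°, sin 227°) = (-27.58, -23.55). Since A1 is tangent to NA there, HN ⟂ NA, so NA runs along (−sin 227°, cos 227°); with |NA| = 26.6, A = (-8.121, -41.69). Then cos ∠PAN = AP·AN / (|AP||AN|), giving 33.28°.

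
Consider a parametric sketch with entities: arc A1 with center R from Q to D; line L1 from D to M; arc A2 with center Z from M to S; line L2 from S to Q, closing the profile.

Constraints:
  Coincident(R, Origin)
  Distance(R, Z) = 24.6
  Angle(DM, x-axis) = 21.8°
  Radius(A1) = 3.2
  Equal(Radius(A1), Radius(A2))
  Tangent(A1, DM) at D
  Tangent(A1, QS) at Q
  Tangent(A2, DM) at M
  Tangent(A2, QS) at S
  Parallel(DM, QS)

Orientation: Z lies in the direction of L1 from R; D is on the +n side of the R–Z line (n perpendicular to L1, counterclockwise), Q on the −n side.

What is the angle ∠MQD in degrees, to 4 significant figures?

75.42°

Tangency of A1 to both parallel lines with radius 3.2 puts D and Q at R ± 3.2·n: D = (-1.188, 2.971), Q = (1.188, -2.971). Equal radii place M and S the same way about Z: M = Z + 3.2·n = (21.65, 12.11), S = Z − 3.2·n = (24.03, 6.164). Then cos ∠MQD = QM·QD / (|QM||QD|), giving 75.42°.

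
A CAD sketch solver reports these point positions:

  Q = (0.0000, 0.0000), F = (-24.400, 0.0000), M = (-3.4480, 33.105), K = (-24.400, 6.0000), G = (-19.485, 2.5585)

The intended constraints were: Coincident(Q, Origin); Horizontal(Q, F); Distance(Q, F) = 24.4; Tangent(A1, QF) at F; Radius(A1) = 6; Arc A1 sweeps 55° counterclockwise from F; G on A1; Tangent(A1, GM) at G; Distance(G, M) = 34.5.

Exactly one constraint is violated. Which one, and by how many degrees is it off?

Tangent(A1, GM) at G — off by 7.30°.

Q = (0.00, 0.00) ✓; Q.y = 0.00, F.y = 0.00 ✓; |QF| = 24.40 ✓; ∠(KF, FQ) = 90.00° ✓; |KF| = 6.000 ✓; bearing(K→G) − bearing(K→F) = 55.00° ✓; |KG| = 6.000 ✓; ∠(KG, GM) = 82.70° ✗; |GM| = 34.50 ✓.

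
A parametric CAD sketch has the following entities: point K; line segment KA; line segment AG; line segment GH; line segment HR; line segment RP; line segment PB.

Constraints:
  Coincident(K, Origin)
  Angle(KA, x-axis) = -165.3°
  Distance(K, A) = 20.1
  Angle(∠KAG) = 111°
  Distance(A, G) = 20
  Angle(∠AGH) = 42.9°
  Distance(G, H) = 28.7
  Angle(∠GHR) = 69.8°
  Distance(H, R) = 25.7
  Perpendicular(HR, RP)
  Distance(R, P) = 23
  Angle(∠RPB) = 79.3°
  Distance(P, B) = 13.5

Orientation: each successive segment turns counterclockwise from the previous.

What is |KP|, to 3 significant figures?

36.3

K is at the origin; KA runs at -165.3° with length 20.1, so A = (-19.4, -5.10). ∠KAG = 111.0° gives AG at -96.3° from the x-axis; with |AG| = 20.0, G = (-21.6, -25.0). ∠AGH = 42.9° gives GH at 40.8° from the x-axis; with |GH| = 28.7, H = (0.0890, -6.23). ∠GHR = 69.8° gives HR at 151° from the x-axis; with |HR| = 25.7, R = (-22.4, 6.23). HR is perpendicular to RP, so RP runs at -119°; with |RP| = 23.0, P = (-33.5, -13.9). Then |KP| = |P − K| = 36.3.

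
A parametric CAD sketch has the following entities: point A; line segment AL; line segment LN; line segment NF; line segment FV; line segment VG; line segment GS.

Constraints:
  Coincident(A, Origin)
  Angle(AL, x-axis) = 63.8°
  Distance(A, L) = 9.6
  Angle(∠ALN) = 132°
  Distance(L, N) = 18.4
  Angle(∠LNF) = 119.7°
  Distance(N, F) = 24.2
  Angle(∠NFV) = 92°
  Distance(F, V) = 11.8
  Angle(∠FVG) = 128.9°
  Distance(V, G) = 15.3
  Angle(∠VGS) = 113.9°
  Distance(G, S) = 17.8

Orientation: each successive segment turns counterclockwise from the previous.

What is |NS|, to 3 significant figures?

14.6

A is at the origin; AL runs at 63.8° with length 9.6, so L = (4.24, 8.61). ∠ALN = 132.0° gives LN at 112° from the x-axis; with |LN| = 18.4, N = (-2.59, 25.7). ∠LNF = 119.7° gives NF at 172° from the x-axis; with |NF| = 24.2, F = (-26.6, 29.0). ∠NFV = 92.0° gives FV at -99.9° from the x-axis; with |FV| = 11.8, V = (-28.6, 17.4). ∠FVG = 128.9° gives VG at -48.8° from the x-axis; with |VG| = 15.3, G = (-18.5, 5.89). ∠VGS = 113.9° gives GS at 17.3° from the x-axis; with |GS| = 17.8, S = (-1.52, 11.2). Then |NS| = |S − N| = 14.6.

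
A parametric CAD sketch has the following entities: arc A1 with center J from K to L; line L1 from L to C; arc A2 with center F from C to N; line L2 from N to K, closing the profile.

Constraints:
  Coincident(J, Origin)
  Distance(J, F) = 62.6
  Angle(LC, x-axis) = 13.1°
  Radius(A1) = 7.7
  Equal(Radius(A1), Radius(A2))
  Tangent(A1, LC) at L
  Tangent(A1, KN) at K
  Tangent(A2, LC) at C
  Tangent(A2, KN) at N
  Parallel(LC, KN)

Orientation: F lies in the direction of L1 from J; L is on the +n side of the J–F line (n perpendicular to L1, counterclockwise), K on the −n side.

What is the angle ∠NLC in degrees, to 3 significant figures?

13.8°

Tangency of A1 to both parallel lines with radius 7.7 puts L and K at J ± 7.7·n: L = (-1.75, 7.50), K = (1.75, -7.50). Equal radii place C and N the same way about F: C = F + 7.7·n = (59.2, 21.7), N = F − 7.7·n = (62.7, 6.69). Then cos ∠NLC = LN·LC / (|LN||LC|), giving 13.8°.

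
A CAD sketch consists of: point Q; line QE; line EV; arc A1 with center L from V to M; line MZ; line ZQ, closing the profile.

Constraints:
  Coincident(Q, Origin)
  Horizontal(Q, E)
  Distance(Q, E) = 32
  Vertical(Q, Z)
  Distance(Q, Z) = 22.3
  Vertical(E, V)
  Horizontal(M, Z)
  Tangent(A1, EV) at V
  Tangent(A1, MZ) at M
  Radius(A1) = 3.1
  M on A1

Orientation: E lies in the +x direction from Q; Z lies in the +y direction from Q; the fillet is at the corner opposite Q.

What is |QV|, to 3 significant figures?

37.3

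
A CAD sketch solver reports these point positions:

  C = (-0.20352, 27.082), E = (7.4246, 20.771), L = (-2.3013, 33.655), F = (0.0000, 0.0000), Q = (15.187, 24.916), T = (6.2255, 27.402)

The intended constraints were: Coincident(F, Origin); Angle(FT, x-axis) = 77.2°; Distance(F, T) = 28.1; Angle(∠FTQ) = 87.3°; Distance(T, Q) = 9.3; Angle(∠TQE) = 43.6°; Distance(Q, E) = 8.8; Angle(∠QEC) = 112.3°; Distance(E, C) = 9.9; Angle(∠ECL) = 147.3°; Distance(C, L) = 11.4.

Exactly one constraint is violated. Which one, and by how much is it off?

Distance(C, L) = 11.4 — off by 4.50.

F = (0.00, 0.00) ✓; FT at 77.20° ✓; |FT| = 28.10 ✓; ∠FTQ = 87.30° ✓; |TQ| = 9.300 ✓; ∠TQE = 43.61° ✓; |QE| = 8.800 ✓; ∠QEC = 112.3° ✓; |EC| = 9.900 ✓; ∠ECL = 147.3° ✓; |CL| = 6.900 ✗.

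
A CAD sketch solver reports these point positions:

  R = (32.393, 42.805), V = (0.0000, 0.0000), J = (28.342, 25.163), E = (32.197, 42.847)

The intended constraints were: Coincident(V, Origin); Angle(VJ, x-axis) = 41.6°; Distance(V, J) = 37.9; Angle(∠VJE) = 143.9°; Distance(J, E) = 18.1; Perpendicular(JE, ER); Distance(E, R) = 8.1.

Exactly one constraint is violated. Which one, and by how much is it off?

Distance(E, R) = 8.1 — off by 7.90.

V = (0.00, 0.00) ✓; VJ at 41.60° ✓; |VJ| = 37.90 ✓; ∠VJE = 143.9° ✓; |JE| = 18.10 ✓; ∠(JE, ER) = 89.80° ✓; |ER| = 0.2004 ✗.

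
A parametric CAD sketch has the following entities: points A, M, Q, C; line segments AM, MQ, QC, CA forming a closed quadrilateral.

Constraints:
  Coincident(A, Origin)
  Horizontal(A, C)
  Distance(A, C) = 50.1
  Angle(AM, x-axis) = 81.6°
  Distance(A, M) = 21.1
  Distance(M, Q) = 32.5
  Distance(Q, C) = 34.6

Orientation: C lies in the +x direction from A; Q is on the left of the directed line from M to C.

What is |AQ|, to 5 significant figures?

45.839

Checks: |MQ| = 32.50 ✓; |QC| = 34.60 ✓.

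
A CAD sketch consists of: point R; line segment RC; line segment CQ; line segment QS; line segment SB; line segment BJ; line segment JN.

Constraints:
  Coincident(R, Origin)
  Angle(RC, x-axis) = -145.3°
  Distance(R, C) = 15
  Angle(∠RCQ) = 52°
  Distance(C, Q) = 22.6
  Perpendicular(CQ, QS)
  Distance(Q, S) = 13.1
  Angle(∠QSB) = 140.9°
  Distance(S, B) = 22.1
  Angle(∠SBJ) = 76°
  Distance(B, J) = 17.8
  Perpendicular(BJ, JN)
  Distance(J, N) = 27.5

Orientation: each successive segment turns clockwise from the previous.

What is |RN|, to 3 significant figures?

16.3

∠SBJ = 76.0° gives BJ at -146° from the x-axis; with |BJ| = 17.8, J = (3.54, -11.5). The perpendicularity gives JN at right angles to BJ, so JN runs at 124°; with |JN| = 27.5, N = (-11.7, 11.4). Then |RN| = |N − R| = 16.3.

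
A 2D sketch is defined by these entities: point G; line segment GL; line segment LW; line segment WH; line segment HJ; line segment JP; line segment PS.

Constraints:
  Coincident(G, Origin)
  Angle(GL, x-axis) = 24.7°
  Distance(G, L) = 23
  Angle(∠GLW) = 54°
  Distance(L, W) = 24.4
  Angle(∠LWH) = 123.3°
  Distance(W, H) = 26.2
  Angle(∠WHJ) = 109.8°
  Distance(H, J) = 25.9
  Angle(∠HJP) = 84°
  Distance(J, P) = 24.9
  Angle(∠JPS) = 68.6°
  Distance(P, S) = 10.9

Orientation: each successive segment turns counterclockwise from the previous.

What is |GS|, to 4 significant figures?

2.662

G is at the origin; GL runs at 24.7° with length 23.0, so L = (20.90, 9.611). ∠GLW = 54.0° gives LW at 150.7° from the x-axis; with |LW| = 24.4, W = (-0.3828, 21.55). ∠LWH = 123.3° gives WH at -152.6° from the x-axis; with |WH| = 26.2, H = (-23.64, 9.495). ∠WHJ = 109.8° gives HJ at -82.40° from the x-axis; with |HJ| = 25.9, J = (-20.22, -16.18). ∠HJP = 84.0° gives JP at 13.60° from the x-axis; with |JP| = 24.9, P = (3.984, -10.32). ∠JPS = 68.6° gives PS at 125.0° from the x-axis; with |PS| = 10.9, S = (-2.268, -1.394). Then |GS| = |S − G| = 2.662.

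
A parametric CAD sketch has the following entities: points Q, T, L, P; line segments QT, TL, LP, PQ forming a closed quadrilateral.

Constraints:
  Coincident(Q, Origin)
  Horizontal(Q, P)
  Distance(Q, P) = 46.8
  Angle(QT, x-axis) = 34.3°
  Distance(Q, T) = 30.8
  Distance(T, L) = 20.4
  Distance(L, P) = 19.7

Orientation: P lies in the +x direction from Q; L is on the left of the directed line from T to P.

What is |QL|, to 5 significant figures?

49.765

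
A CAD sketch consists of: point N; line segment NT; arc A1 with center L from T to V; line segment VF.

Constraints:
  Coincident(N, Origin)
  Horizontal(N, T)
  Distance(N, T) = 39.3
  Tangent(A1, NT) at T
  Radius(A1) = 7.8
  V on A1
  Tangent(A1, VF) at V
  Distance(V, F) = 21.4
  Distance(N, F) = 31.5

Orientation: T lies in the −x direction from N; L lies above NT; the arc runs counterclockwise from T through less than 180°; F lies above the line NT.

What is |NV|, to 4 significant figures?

32.75

N is at the origin; N and T share the same y with |NT| = 39.3 and T on the −x side, so T = (-39.30, 0.000). A1 meets NT tangentially, so LT is at right angles to NT, so L = T + (0, 7.8) = (-39.30, 7.800). Since LV ⟂ VF (tangency), |LF| = √(7.8² + 21.4²) = 22.78 regardless of where V sits on A1. So F lies on both circle(N, 31.5) and circle(L, 22.78); the above-NT intersection is F = (-21.97, 22.58). V is the foot of the tangent from F: V = (-32.51, 3.956).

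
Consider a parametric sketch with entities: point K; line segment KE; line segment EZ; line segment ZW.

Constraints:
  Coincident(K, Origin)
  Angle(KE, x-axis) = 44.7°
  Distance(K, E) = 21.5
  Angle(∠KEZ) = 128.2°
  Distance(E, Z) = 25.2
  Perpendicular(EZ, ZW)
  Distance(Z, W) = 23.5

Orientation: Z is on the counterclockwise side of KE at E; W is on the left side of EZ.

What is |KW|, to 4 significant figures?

39.06

∠KEZ = 128.2°, so EZ runs at 44.7° + (180° − 128.2°) = 96.50° from the x-axis; with |EZ| = 25.2, Z = E + 25.2·(cos 96.50°, sin 96.50°) = (12.43, 40.16). The perpendicularity gives ZW at right angles to EZ; with |ZW| = 23.5 on the left of EZ, W = Z + 23.5·(-0.9936, -0.1132) = (-10.92, 37.50). Then |KW| = |W − K| = 39.06.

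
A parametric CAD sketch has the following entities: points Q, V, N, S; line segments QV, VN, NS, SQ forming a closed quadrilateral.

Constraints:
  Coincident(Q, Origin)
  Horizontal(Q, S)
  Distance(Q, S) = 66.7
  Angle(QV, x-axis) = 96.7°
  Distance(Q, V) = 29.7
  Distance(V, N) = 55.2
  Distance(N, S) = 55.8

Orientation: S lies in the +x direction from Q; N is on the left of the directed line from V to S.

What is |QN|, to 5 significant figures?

70.122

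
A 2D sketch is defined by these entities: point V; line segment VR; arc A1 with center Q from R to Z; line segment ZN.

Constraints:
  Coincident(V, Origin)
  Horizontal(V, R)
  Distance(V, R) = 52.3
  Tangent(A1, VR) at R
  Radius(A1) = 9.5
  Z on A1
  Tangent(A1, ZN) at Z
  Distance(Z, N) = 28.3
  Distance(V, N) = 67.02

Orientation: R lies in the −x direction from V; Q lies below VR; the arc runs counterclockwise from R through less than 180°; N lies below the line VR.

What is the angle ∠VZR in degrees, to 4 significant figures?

41.39°

V is at the origin; V and R share the same y with |VR| = 52.3 and R on the −x side, so R = (-52.30, 0.000). A1 meets VR tangentially, so QR is at right angles to VR, so Q = R + (0, -9.5) = (-52.30, -9.500). Since QZ ⟂ ZN (tangency), |QN| = √(9.5² + 28.3²) = 29.85 regardless of where Z sits on A1. So N lies on both circle(V, 67.02) and circle(Q, 29.85); the below-VR intersection is N = (-54.30, -39.28). Z is the foot of the tangent from N: Z = (-61.49, -11.91).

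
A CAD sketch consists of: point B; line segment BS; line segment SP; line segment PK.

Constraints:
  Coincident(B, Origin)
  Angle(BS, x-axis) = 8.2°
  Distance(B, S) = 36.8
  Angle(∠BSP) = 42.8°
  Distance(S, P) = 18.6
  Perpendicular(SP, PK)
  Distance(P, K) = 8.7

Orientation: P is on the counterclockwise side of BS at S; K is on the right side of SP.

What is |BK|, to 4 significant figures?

34.73

∠BSP = 42.8°, so SP runs at 8.2° + (180° − 42.8°) = 145.4° from the x-axis; with |SP| = 18.6, P = S + 18.6·(cos 145.4°, sin 145.4°) = (21.11, 15.81). SP ⟂ PK; with |PK| = 8.7 on the right of SP, K = P + 8.7·(0.5678, 0.8231) = (26.05, 22.97). Then |BK| = |K − B| = 34.73.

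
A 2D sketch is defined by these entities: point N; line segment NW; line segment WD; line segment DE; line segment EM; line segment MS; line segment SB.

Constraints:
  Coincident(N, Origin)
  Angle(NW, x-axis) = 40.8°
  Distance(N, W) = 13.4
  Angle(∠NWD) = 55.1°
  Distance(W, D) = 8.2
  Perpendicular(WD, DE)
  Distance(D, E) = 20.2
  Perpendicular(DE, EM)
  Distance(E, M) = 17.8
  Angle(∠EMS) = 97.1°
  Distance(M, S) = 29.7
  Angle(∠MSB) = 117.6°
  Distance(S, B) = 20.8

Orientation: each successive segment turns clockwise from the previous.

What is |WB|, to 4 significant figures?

21.46

N is at the origin; NW runs at 40.8° with length 13.4, so W = (10.14, 8.756). ∠NWD = 55.1° gives WD at -84.10° from the x-axis; with |WD| = 8.2, D = (10.99, 0.5993). WD is perpendicular to DE, so DE runs at -174.1°; with |DE| = 20.2, E = (-9.106, -1.477). DE ⟂ EM, so EM runs at 95.90°; with |EM| = 17.8, M = (-10.94, 16.23). ∠EMS = 97.1° gives MS at 13.00° from the x-axis; with |MS| = 29.7, S = (18.00, 22.91). ∠MSB = 117.6° gives SB at -49.40° from the x-axis; with |SB| = 20.8, B = (31.54, 7.117). Then |WB| = |B − W| = 21.46.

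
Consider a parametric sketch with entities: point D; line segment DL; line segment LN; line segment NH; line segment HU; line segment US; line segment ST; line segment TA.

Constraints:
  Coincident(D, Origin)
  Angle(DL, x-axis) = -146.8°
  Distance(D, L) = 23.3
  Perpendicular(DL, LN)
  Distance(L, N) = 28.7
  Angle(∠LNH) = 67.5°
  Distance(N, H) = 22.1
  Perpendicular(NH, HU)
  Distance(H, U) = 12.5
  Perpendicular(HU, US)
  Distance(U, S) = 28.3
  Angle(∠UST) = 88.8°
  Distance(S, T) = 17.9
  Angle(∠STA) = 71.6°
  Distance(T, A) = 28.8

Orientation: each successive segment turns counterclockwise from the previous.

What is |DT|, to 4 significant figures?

44.70

HU ⟂ US, so US runs at -124.3°; with |US| = 28.3, S = (-17.60, -34.85). ∠UST = 88.8° gives ST at -33.10° from the x-axis; with |ST| = 17.9, T = (-2.606, -44.63). Then |DT| = |T − D| = 44.70.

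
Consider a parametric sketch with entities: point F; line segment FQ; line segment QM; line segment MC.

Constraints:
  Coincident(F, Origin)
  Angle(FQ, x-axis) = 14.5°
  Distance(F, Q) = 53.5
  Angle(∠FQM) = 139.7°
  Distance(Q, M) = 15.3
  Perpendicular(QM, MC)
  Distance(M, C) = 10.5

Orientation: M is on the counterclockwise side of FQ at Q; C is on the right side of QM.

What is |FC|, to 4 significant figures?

71.98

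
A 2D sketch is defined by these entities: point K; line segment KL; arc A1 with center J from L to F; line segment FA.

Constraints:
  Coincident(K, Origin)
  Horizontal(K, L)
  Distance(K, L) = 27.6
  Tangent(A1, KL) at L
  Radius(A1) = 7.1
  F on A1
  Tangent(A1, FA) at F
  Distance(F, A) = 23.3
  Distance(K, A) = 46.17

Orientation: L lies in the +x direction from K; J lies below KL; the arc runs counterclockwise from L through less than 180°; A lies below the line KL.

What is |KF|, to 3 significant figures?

24.4

Checks: ∠(JL, LK) = 90.00° ✓; |JL| = 7.100 ✓; |JF| = 7.100 ✓; ∠(JF, FA) = 90.00° ✓; |FA| = 23.30 ✓; |KA| = 46.17 ✓.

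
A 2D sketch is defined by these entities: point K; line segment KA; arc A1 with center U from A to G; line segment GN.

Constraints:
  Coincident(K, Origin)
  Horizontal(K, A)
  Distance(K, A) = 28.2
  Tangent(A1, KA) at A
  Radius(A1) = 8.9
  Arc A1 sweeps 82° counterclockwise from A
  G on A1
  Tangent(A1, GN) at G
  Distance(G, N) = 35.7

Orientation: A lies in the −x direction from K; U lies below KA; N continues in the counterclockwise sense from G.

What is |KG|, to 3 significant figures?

37.8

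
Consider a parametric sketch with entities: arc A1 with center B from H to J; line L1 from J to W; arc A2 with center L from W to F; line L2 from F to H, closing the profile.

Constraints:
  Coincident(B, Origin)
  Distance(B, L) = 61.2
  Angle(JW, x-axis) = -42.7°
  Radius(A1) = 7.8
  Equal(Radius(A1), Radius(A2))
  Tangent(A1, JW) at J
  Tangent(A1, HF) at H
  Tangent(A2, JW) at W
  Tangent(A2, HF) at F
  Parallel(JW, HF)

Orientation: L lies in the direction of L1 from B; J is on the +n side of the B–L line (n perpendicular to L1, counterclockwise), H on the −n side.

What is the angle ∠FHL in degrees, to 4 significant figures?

7.263°

The slot axis is L1's direction at -42.7°, so u = (cos -42.7°, sin -42.7°) = (0.7349, -0.6782) and n = (−sin -42.7°, cos -42.7°) = (0.6782, 0.7349). B is at the origin and L lies 61.2 along u from B, so L = 61.2·u = (44.98, -41.50). Tangency of A1 to both parallel lines with radius 7.8 puts J and H at B ± 7.8·n: J = (5.290, 5.732), H = (-5.290, -5.732). Equal radii place W and F the same way about L: W = L + 7.8·n = (50.27, -35.77), F = L − 7.8·n = (39.69, -47.24). Then cos ∠FHL = HF·HL / (|HF||HL|), giving 7.263°.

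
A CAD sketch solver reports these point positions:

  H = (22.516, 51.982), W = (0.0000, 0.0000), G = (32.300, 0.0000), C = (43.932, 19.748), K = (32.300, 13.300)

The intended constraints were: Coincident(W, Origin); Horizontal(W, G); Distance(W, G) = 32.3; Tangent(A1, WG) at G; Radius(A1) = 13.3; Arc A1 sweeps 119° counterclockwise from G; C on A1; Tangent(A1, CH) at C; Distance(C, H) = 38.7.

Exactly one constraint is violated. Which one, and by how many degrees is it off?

Tangent(A1, CH) at C — off by 4.60°.

W = (0.00, 0.00) ✓; W.y = 0.00, G.y = 0.00 ✓; |WG| = 32.30 ✓; ∠(KG, GW) = 90.00° ✓; |KG| = 13.30 ✓; bearing(K→C) − bearing(K→G) = 119.0° ✓; |KC| = 13.30 ✓; ∠(KC, CH) = 85.40° ✗; |CH| = 38.70 ✓.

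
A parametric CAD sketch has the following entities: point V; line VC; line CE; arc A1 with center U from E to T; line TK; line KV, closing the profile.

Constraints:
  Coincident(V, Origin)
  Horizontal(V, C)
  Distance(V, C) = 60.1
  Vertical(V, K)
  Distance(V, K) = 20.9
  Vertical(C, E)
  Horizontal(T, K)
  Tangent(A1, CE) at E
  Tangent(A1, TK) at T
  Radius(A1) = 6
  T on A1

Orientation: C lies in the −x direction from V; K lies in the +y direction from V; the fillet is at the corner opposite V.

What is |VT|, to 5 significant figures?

57.997

V is at the origin; V and C share the same y with |VC| = 60.1 and C on the −x side, so C = (-60.100, 0.0000). VK is vertical with |VK| = 20.9 and K on the +y side, so K = (0.0000, 20.900). The virtual corner opposite V is at (-60.100, 20.900). A1 meets CE tangentially, so UE is at right angles to CE and tangency of A1 to TK means the radius UT is perpendicular to TK, with radius 6.0, so the center U sits 6.0 in from both sides at U = (-54.100, 14.900). That places the tangent points at E = (-60.100, 14.900) on CE and T = (-54.100, 20.900) on TK. Then |VT| = |T − V| = 57.997.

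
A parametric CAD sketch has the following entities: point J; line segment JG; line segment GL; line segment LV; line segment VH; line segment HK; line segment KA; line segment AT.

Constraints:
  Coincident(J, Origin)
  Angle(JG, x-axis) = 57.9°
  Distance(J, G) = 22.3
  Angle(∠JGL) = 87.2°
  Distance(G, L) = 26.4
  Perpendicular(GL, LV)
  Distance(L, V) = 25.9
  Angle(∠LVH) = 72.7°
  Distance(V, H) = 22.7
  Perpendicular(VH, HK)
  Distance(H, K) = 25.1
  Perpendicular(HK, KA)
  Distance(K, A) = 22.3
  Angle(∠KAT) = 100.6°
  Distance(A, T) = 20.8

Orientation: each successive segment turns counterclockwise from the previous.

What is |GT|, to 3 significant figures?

38.3

J is at the origin; JG runs at 57.9° with length 22.3, so G = (11.9, 18.9). ∠JGL = 87.2° gives GL at 151° from the x-axis; with |GL| = 26.4, L = (-11.2, 31.8). The perpendicularity gives LV at right angles to GL, so LV runs at -119°; with |LV| = 25.9, V = (-23.8, 9.22). ∠LVH = 72.7° gives VH at -12.0° from the x-axis; with |VH| = 22.7, H = (-1.64, 4.50). VH ⟂ HK, so HK runs at 78.0°; with |HK| = 25.1, K = (3.58, 29.1). The perpendicularity gives KA at right angles to HK, so KA runs at 168°; with |KA| = 22.3, A = (-18.2, 33.7). ∠KAT = 100.6° gives AT at -113° from the x-axis; with |AT| = 20.8, T = (-26.2, 14.5). Then |GT| = |T − G| = 38.3.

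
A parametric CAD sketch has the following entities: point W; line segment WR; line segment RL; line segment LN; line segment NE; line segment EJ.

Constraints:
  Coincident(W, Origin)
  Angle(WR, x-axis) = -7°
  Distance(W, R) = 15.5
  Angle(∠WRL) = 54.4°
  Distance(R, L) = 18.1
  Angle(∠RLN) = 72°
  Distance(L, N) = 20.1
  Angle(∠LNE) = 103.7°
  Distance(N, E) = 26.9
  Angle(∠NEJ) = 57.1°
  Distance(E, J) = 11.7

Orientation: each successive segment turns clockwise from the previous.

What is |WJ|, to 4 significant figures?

17.56

W is at the origin; WR runs at -7.0° with length 15.5, so R = (15.38, -1.889). ∠WRL = 54.4° gives RL at -132.6° from the x-axis; with |RL| = 18.1, L = (3.133, -15.21). ∠RLN = 72.0° gives LN at 119.4° from the x-axis; with |LN| = 20.1, N = (-6.734, 2.299). ∠LNE = 103.7° gives NE at 43.10° from the x-axis; with |NE| = 26.9, E = (12.91, 20.68). ∠NEJ = 57.1° gives EJ at -79.80° from the x-axis; with |EJ| = 11.7, J = (14.98, 9.164). Then |WJ| = |J − W| = 17.56.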